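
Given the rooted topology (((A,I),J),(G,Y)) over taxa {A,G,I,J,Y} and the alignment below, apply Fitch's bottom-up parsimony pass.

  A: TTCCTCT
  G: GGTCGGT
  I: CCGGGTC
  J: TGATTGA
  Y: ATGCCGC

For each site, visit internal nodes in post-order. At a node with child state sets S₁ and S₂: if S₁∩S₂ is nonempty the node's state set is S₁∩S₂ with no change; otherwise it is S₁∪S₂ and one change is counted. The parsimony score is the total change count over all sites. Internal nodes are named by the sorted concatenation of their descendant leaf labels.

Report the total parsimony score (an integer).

site 0, node AI: A={T} ∪ I={C} → {C,T} (+1)
site 0, node AIJ: AI={C,T} ∩ J={T} → {T} (+0)
site 0, node GY: G={G} ∪ Y={A} → {A,G} (+1)
site 0, node AGIJY: AIJ={T} ∪ GY={A,G} → {A,G,T} (+1)
site 1, node AI: A={T} ∪ I={C} → {C,T} (+1)
site 1, node AIJ: AI={C,T} ∪ J={G} → {C,G,T} (+1)
site 1, node GY: G={G} ∪ Y={T} → {G,T} (+1)
site 1, node AGIJY: AIJ={C,G,T} ∩ GY={G,T} → {G,T} (+0)
site 2, node AI: A={C} ∪ I={G} → {C,G} (+1)
site 2, node AIJ: AI={C,G} ∪ J={A} → {A,C,G} (+1)
site 2, node GY: G={T} ∪ Y={G} → {G,T} (+1)
site 2, node AGIJY: AIJ={A,C,G} ∩ GY={G,T} → {G} (+0)
site 3, node AI: A={C} ∪ I={G} → {C,G} (+1)
site 3, node AIJ: AI={C,G} ∪ J={T} → {C,G,T} (+1)
site 3, node GY: G={C} ∩ Y={C} → {C} (+0)
site 3, node AGIJY: AIJ={C,G,T} ∩ GY={C} → {C} (+0)
site 4, node AI: A={T} ∪ I={G} → {G,T} (+1)
site 4, node AIJ: AI={G,T} ∩ J={T} → {T} (+0)
site 4, node GY: G={G} ∪ Y={C} → {C,G} (+1)
site 4, node AGIJY: AIJ={T} ∪ GY={C,G} → {C,G,T} (+1)
site 5, node AI: A={C} ∪ I={T} → {C,T} (+1)
site 5, node AIJ: AI={C,T} ∪ J={G} → {C,G,T} (+1)
site 5, node GY: G={G} ∩ Y={G} → {G} (+0)
site 5, node AGIJY: AIJ={C,G,T} ∩ GY={G} → {G} (+0)
site 6, node AI: A={T} ∪ I={C} → {C,T} (+1)
site 6, node AIJ: AI={C,T} ∪ J={A} → {A,C,T} (+1)
site 6, node GY: G={T} ∪ Y={C} → {C,T} (+1)
site 6, node AGIJY: AIJ={A,C,T} ∩ GY={C,T} → {C,T} (+0)
per-site changes: [3, 3, 3, 2, 3, 2, 3]; total = 19

19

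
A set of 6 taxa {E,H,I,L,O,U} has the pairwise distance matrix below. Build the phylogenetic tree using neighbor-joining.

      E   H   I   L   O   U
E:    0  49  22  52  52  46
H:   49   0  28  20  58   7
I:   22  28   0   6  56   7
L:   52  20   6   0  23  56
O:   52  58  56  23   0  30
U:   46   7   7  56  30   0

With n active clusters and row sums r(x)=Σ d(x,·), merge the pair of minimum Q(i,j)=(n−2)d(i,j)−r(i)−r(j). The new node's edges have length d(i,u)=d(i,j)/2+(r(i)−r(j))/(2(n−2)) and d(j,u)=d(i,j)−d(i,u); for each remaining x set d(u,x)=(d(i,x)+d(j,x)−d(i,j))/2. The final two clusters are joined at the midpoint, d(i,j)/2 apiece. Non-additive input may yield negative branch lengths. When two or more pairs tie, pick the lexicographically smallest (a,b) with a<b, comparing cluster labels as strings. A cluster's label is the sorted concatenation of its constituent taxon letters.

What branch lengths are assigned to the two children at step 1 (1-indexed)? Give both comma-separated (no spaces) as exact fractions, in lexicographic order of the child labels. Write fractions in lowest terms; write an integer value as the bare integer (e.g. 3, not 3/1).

1. join L+O (d=23, Q=-284) ⇒ LO; edges |L|=15/4, |O|=77/4
  updated: d(E,LO)=81/2, d(H,LO)=55/2, d(I,LO)=39/2, d(LO,U)=63/2
2. join H+U (d=7, Q=-182) ⇒ HU; edges |H|=41/6, |U|=1/6
  updated: d(E,HU)=44, d(HU,I)=14, d(HU,LO)=26
3. join E+I (d=22, Q=-118) ⇒ EI; edges |E|=95/4, |I|=-7/4
  updated: d(EI,HU)=18, d(EI,LO)=19
4. join EI+HU (d=18, Q=-63) ⇒ EHIU; edges |EI|=11/2, |HU|=25/2
  updated: d(EHIU,LO)=27/2
5. join EHIU+LO (d=27/2) ⇒ EHILOU; edges |EHIU|=27/4, |LO|=27/4
final tree: (((E:95/4,I:-7/4):11/2,(H:41/6,U:1/6):25/2):27/4,(L:15/4,O:77/4):27/4)
total length: 167/2

15/4,77/4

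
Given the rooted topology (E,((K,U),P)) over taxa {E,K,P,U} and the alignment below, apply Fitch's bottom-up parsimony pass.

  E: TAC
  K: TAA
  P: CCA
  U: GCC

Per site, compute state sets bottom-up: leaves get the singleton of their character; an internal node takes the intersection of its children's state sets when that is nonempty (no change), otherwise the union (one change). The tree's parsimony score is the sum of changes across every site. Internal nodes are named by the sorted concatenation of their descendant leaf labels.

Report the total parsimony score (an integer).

6

KU@0: {T} ∪ {G} = {G,T} (union, +1)
KPU@0: {G,T} ∪ {C} = {C,G,T} (union, +1)
EKPU@0: {T} ∩ {C,G,T} = {T} (intersection, +0)
KU@1: {A} ∪ {C} = {A,C} (union, +1)
KPU@1: {A,C} ∩ {C} = {C} (intersection, +0)
EKPU@1: {A} ∪ {C} = {A,C} (union, +1)
KU@2: {A} ∪ {C} = {A,C} (union, +1)
KPU@2: {A,C} ∩ {A} = {A} (intersection, +0)
EKPU@2: {C} ∪ {A} = {A,C} (union, +1)
per-site changes: [2, 2, 2]; total = 6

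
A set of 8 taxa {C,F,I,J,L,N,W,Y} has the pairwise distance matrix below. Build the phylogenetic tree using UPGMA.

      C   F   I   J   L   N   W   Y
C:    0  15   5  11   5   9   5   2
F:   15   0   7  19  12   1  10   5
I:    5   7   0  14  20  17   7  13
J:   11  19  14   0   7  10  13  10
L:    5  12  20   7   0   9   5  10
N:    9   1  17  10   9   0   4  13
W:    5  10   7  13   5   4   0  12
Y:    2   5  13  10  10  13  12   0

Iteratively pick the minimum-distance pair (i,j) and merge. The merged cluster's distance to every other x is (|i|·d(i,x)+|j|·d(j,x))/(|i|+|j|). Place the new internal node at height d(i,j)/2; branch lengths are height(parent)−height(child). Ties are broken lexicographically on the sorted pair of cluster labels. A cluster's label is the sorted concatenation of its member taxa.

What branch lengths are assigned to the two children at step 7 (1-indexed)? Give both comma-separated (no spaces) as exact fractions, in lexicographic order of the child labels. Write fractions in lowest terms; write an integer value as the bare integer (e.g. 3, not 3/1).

1/4,6

step 1: merge (F,N) at d=1; branch lengths F→1/2, N→1/2; new cluster FN
  updated: d(C,FN)=12, d(FN,I)=12, d(FN,J)=29/2, d(FN,L)=21/2, d(FN,W)=7, d(FN,Y)=9
step 2: merge (C,Y) at d=2; branch lengths C→1, Y→1; new cluster CY
  updated: d(CY,FN)=21/2, d(CY,I)=9, d(CY,J)=21/2, d(CY,L)=15/2, d(CY,W)=17/2
step 3: merge (L,W) at d=5; branch lengths L→5/2, W→5/2; new cluster LW
  updated: d(CY,LW)=8, d(FN,LW)=35/4, d(I,LW)=27/2, d(J,LW)=10
step 4: merge (CY,LW) at d=8; branch lengths CY→3, LW→3/2; new cluster CLWY
  updated: d(CLWY,FN)=77/8, d(CLWY,I)=45/4, d(CLWY,J)=41/4
step 5: merge (CLWY,FN) at d=77/8; branch lengths CLWY→13/16, FN→69/16; new cluster CFLNWY
  updated: d(CFLNWY,I)=23/2, d(CFLNWY,J)=35/3
step 6: merge (CFLNWY,I) at d=23/2; branch lengths CFLNWY→15/16, I→23/4; new cluster CFILNWY
  updated: d(CFILNWY,J)=12
step 7: merge (CFILNWY,J) at d=12; branch lengths CFILNWY→1/4, J→6; new cluster CFIJLNWY
final tree: (((((C:1,Y:1):3,(L:5/2,W:5/2):3/2):13/16,(F:1/2,N:1/2):69/16):15/16,I:23/4):1/4,J:6)
total length: 489/16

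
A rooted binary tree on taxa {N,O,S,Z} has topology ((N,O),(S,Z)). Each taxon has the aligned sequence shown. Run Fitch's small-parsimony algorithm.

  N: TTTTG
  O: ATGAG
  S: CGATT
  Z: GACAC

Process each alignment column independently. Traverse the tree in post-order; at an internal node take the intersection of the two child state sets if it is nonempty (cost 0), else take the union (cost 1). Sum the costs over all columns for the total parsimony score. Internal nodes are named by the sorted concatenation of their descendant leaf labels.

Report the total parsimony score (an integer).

12

[col 0] NO: children N:{T}, O:{A} ∪→ {A,T}; cost 1
[col 0] SZ: children S:{C}, Z:{G} ∪→ {C,G}; cost 1
[col 0] NOSZ: children NO:{A,T}, SZ:{C,G} ∪→ {A,C,G,T}; cost 1
[col 1] NO: children N:{T}, O:{T} ∩→ {T}; cost 0
[col 1] SZ: children S:{G}, Z:{A} ∪→ {A,G}; cost 1
[col 1] NOSZ: children NO:{T}, SZ:{A,G} ∪→ {A,G,T}; cost 1
[col 2] NO: children N:{T}, O:{G} ∪→ {G,T}; cost 1
[col 2] SZ: children S:{A}, Z:{C} ∪→ {A,C}; cost 1
[col 2] NOSZ: children NO:{G,T}, SZ:{A,C} ∪→ {A,C,G,T}; cost 1
[col 3] NO: children N:{T}, O:{A} ∪→ {A,T}; cost 1
[col 3] SZ: children S:{T}, Z:{A} ∪→ {A,T}; cost 1
[col 3] NOSZ: children NO:{A,T}, SZ:{A,T} ∩→ {A,T}; cost 0
[col 4] NO: children N:{G}, O:{G} ∩→ {G}; cost 0
[col 4] SZ: children S:{T}, Z:{C} ∪→ {C,T}; cost 1
[col 4] NOSZ: children NO:{G}, SZ:{C,T} ∪→ {C,G,T}; cost 1
per-site changes: [3, 2, 3, 2, 2]; total = 12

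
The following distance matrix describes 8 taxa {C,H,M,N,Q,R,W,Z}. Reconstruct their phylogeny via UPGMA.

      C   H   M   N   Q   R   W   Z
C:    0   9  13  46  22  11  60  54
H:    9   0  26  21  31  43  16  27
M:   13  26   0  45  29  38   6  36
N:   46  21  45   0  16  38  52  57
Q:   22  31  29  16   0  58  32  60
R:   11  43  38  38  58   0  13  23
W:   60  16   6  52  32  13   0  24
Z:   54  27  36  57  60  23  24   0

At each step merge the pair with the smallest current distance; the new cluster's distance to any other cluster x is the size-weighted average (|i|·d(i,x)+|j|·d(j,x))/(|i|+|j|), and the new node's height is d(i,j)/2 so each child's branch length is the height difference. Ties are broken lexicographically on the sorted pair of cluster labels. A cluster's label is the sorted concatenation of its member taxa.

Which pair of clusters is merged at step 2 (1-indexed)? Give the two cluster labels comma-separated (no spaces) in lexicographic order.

step 1: merge (M,W) at d=6; branch lengths M→3, W→3; new cluster MW
  updated: d(C,MW)=73/2, d(H,MW)=21, d(MW,N)=97/2, d(MW,Q)=61/2, d(MW,R)=51/2, d(MW,Z)=30
step 2: merge (C,H) at d=9; branch lengths C→9/2, H→9/2; new cluster CH
  updated: d(CH,MW)=115/4, d(CH,N)=67/2, d(CH,Q)=53/2, d(CH,R)=27, d(CH,Z)=81/2
step 3: merge (N,Q) at d=16; branch lengths N→8, Q→8; new cluster NQ
  updated: d(CH,NQ)=30, d(MW,NQ)=79/2, d(NQ,R)=48, d(NQ,Z)=117/2
step 4: merge (R,Z) at d=23; branch lengths R→23/2, Z→23/2; new cluster RZ
  updated: d(CH,RZ)=135/4, d(MW,RZ)=111/4, d(NQ,RZ)=213/4
step 5: merge (MW,RZ) at d=111/4; branch lengths MW→87/8, RZ→19/8; new cluster MRWZ
  updated: d(CH,MRWZ)=125/4, d(MRWZ,NQ)=371/8
step 6: merge (CH,NQ) at d=30; branch lengths CH→21/2, NQ→7; new cluster CHNQ
  updated: d(CHNQ,MRWZ)=621/16
step 7: merge (CHNQ,MRWZ) at d=621/16; branch lengths CHNQ→141/32, MRWZ→177/32; new cluster CHMNQRWZ
final tree: (((C:9/2,H:9/2):21/2,(N:8,Q:8):7):141/32,((M:3,W:3):87/8,(R:23/2,Z:23/2):19/8):177/32)
total length: 1515/16

C,H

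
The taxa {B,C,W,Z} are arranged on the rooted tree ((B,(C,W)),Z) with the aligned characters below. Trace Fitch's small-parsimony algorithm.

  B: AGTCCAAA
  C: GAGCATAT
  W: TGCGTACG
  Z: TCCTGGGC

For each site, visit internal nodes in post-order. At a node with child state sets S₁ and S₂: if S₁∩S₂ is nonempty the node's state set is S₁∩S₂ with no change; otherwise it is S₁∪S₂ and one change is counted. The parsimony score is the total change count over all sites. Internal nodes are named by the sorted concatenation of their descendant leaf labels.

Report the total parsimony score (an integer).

18

site 0, node CW: C={G} ∪ W={T} → {G,T} (+1)
site 0, node BCW: B={A} ∪ CW={G,T} → {A,G,T} (+1)
site 0, node BCWZ: BCW={A,G,T} ∩ Z={T} → {T} (+0)
site 1, node CW: C={A} ∪ W={G} → {A,G} (+1)
site 1, node BCW: B={G} ∩ CW={A,G} → {G} (+0)
site 1, node BCWZ: BCW={G} ∪ Z={C} → {C,G} (+1)
site 2, node CW: C={G} ∪ W={C} → {C,G} (+1)
site 2, node BCW: B={T} ∪ CW={C,G} → {C,G,T} (+1)
site 2, node BCWZ: BCW={C,G,T} ∩ Z={C} → {C} (+0)
site 3, node CW: C={C} ∪ W={G} → {C,G} (+1)
site 3, node BCW: B={C} ∩ CW={C,G} → {C} (+0)
site 3, node BCWZ: BCW={C} ∪ Z={T} → {C,T} (+1)
site 4, node CW: C={A} ∪ W={T} → {A,T} (+1)
site 4, node BCW: B={C} ∪ CW={A,T} → {A,C,T} (+1)
site 4, node BCWZ: BCW={A,C,T} ∪ Z={G} → {A,C,G,T} (+1)
site 5, node CW: C={T} ∪ W={A} → {A,T} (+1)
site 5, node BCW: B={A} ∩ CW={A,T} → {A} (+0)
site 5, node BCWZ: BCW={A} ∪ Z={G} → {A,G} (+1)
site 6, node CW: C={A} ∪ W={C} → {A,C} (+1)
site 6, node BCW: B={A} ∩ CW={A,C} → {A} (+0)
site 6, node BCWZ: BCW={A} ∪ Z={G} → {A,G} (+1)
site 7, node CW: C={T} ∪ W={G} → {G,T} (+1)
site 7, node BCW: B={A} ∪ CW={G,T} → {A,G,T} (+1)
site 7, node BCWZ: BCW={A,G,T} ∪ Z={C} → {A,C,G,T} (+1)
per-site changes: [2, 2, 2, 2, 3, 2, 2, 3]; total = 18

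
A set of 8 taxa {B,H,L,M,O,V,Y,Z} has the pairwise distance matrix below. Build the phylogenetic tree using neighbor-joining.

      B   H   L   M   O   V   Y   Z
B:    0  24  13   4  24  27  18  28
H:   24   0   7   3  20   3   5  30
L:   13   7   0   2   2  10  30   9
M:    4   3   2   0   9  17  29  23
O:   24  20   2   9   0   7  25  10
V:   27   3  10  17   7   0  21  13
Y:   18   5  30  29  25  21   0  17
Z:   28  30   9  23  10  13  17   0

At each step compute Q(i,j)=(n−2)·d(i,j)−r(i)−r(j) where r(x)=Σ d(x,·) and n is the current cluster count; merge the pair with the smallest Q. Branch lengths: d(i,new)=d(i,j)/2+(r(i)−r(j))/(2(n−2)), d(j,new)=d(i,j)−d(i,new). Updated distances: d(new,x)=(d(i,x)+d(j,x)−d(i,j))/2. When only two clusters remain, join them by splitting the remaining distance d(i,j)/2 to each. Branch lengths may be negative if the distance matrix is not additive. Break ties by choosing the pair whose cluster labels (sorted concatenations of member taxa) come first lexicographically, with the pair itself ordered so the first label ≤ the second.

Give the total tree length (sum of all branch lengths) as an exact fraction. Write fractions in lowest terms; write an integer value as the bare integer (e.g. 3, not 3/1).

1. join H+Y (d=5, Q=-207) ⇒ HY; edges |H|=-23/12, |Y|=83/12
  updated: d(B,HY)=37/2, d(HY,L)=16, d(HY,M)=27/2, d(HY,O)=20, d(HY,V)=19/2, d(HY,Z)=21
2. join B+M (d=4, Q=-163) ⇒ BM; edges |B|=33/5, |M|=-13/5
  updated: d(BM,HY)=14, d(BM,L)=11/2, d(BM,O)=29/2, d(BM,V)=20, d(BM,Z)=47/2
3. join BM+HY (d=14, Q=-102) ⇒ BHMY; edges |BM|=53/8, |HY|=59/8
  updated: d(BHMY,L)=15/4, d(BHMY,O)=41/4, d(BHMY,V)=31/4, d(BHMY,Z)=61/4
4. join BHMY+V (d=31/4, Q=-103/2) ⇒ BHMVY; edges |BHMY|=15/4, |V|=4
  updated: d(BHMVY,L)=3, d(BHMVY,O)=19/4, d(BHMVY,Z)=41/4
5. join BHMVY+Z (d=41/4, Q=-107/4) ⇒ BHMVYZ; edges |BHMVY|=37/16, |Z|=127/16
  updated: d(BHMVYZ,L)=7/8, d(BHMVYZ,O)=9/4
6. join BHMVYZ+L (d=7/8, Q=-41/8) ⇒ BHLMVYZ; edges |BHMVYZ|=9/16, |L|=5/16
  updated: d(BHLMVYZ,O)=27/16
7. join BHLMVYZ+O (d=27/16) ⇒ BHLMOVYZ; edges |BHLMVYZ|=27/32, |O|=27/32
final tree: ((((((B:33/5,M:-13/5):53/8,(H:-23/12,Y:83/12):59/8):15/4,V:4):37/16,Z:127/16):9/16,L:5/16):27/32,O:27/32)
total length: 697/16

697/16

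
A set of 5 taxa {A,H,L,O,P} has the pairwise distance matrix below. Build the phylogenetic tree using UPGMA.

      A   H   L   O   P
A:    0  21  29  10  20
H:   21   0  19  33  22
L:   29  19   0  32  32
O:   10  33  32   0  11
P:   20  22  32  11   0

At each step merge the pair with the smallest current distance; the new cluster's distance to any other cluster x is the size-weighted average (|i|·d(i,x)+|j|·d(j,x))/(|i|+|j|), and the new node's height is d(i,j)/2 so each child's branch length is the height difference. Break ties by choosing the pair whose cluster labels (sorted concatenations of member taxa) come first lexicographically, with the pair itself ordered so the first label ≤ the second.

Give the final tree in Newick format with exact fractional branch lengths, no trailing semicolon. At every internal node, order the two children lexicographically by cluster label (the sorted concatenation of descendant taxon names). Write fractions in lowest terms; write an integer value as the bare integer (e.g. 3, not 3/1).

(((A:5,O:5):11/4,P:31/4):19/3,(H:19/2,L:19/2):55/12)

iteration 1: select A,O (d=10); attach at lengths (5, 5); label the merged cluster AO
  updated: d(AO,H)=27, d(AO,L)=61/2, d(AO,P)=31/2
iteration 2: select AO,P (d=31/2); attach at lengths (11/4, 31/4); label the merged cluster AOP
  updated: d(AOP,H)=76/3, d(AOP,L)=31
iteration 3: select H,L (d=19); attach at lengths (19/2, 19/2); label the merged cluster HL
  updated: d(AOP,HL)=169/6
iteration 4: select AOP,HL (d=169/6); attach at lengths (19/3, 55/12); label the merged cluster AHLOP
final tree: (((A:5,O:5):11/4,P:31/4):19/3,(H:19/2,L:19/2):55/12)
total length: 605/12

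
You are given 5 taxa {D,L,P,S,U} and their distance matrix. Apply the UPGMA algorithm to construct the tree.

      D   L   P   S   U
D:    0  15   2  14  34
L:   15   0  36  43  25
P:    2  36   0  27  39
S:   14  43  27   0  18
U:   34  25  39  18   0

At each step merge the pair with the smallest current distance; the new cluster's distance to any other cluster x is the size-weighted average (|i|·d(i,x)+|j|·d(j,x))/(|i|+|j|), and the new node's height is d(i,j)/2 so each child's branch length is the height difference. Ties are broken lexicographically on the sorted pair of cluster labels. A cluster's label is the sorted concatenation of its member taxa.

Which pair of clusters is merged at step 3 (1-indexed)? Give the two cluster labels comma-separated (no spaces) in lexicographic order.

DP,L

step 1: merge (D,P) at d=2; branch lengths D→1, P→1; new cluster DP
  updated: d(DP,L)=51/2, d(DP,S)=41/2, d(DP,U)=73/2
step 2: merge (S,U) at d=18; branch lengths S→9, U→9; new cluster SU
  updated: d(DP,SU)=57/2, d(L,SU)=34
step 3: merge (DP,L) at d=51/2; branch lengths DP→47/4, L→51/4; new cluster DLP
  updated: d(DLP,SU)=91/3
step 4: merge (DLP,SU) at d=91/3; branch lengths DLP→29/12, SU→37/6; new cluster DLPSU
final tree: (((D:1,P:1):47/4,L:51/4):29/12,(S:9,U:9):37/6)
total length: 637/12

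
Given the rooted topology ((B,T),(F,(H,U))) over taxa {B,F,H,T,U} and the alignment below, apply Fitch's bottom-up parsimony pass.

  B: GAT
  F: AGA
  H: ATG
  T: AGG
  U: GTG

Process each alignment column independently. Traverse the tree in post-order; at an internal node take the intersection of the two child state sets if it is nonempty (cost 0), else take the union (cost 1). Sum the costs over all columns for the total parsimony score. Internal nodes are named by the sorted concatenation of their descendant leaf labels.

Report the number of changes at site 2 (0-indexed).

[col 0] BT: children B:{G}, T:{A} ∪→ {A,G}; cost 1
[col 0] HU: children H:{A}, U:{G} ∪→ {A,G}; cost 1
[col 0] FHU: children F:{A}, HU:{A,G} ∩→ {A}; cost 0
[col 0] BFHTU: children BT:{A,G}, FHU:{A} ∩→ {A}; cost 0
[col 1] BT: children B:{A}, T:{G} ∪→ {A,G}; cost 1
[col 1] HU: children H:{T}, U:{T} ∩→ {T}; cost 0
[col 1] FHU: children F:{G}, HU:{T} ∪→ {G,T}; cost 1
[col 1] BFHTU: children BT:{A,G}, FHU:{G,T} ∩→ {G}; cost 0
[col 2] BT: children B:{T}, T:{G} ∪→ {G,T}; cost 1
[col 2] HU: children H:{G}, U:{G} ∩→ {G}; cost 0
[col 2] FHU: children F:{A}, HU:{G} ∪→ {A,G}; cost 1
[col 2] BFHTU: children BT:{G,T}, FHU:{A,G} ∩→ {G}; cost 0
per-site changes: [2, 2, 2]; total = 6

2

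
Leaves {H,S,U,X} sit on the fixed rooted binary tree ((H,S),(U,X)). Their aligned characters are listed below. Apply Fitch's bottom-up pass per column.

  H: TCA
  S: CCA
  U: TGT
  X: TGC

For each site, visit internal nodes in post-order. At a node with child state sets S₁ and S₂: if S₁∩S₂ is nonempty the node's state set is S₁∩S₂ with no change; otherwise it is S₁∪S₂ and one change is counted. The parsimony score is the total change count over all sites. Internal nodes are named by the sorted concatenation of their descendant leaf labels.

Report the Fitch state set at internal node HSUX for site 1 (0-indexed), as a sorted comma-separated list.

[col 0] HS: children H:{T}, S:{C} ∪→ {C,T}; cost 1
[col 0] UX: children U:{T}, X:{T} ∩→ {T}; cost 0
[col 0] HSUX: children HS:{C,T}, UX:{T} ∩→ {T}; cost 0
[col 1] HS: children H:{C}, S:{C} ∩→ {C}; cost 0
[col 1] UX: children U:{G}, X:{G} ∩→ {G}; cost 0
[col 1] HSUX: children HS:{C}, UX:{G} ∪→ {C,G}; cost 1
[col 2] HS: children H:{A}, S:{A} ∩→ {A}; cost 0
[col 2] UX: children U:{T}, X:{C} ∪→ {C,T}; cost 1
[col 2] HSUX: children HS:{A}, UX:{C,T} ∪→ {A,C,T}; cost 1
per-site changes: [1, 1, 2]; total = 4

C,G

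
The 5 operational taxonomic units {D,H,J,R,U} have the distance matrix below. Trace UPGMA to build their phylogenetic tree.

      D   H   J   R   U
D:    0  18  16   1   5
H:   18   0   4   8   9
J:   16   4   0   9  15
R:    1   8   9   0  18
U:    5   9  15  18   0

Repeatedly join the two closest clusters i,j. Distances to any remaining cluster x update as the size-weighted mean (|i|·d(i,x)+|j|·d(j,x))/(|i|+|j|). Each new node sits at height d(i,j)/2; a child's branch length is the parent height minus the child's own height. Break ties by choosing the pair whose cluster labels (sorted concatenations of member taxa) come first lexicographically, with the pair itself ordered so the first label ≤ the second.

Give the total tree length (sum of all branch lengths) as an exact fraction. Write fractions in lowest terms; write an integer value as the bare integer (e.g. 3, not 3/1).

83/4

1. join D+R (d=1) ⇒ DR; edges |D|=1/2, |R|=1/2
  updated: d(DR,H)=13, d(DR,J)=25/2, d(DR,U)=23/2
2. join H+J (d=4) ⇒ HJ; edges |H|=2, |J|=2
  updated: d(DR,HJ)=51/4, d(HJ,U)=12
3. join DR+U (d=23/2) ⇒ DRU; edges |DR|=21/4, |U|=23/4
  updated: d(DRU,HJ)=25/2
4. join DRU+HJ (d=25/2) ⇒ DHJRU; edges |DRU|=1/2, |HJ|=17/4
final tree: (((D:1/2,R:1/2):21/4,U:23/4):1/2,(H:2,J:2):17/4)
total length: 83/4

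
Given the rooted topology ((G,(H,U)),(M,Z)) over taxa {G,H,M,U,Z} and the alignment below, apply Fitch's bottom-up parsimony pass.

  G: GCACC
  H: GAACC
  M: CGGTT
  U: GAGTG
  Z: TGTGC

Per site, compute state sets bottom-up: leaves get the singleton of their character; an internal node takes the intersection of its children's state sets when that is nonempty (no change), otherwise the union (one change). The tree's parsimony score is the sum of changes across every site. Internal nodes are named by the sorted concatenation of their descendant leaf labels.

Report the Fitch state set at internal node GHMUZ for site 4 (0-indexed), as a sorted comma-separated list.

C

site 0, node HU: H={G} ∩ U={G} → {G} (+0)
site 0, node GHU: G={G} ∩ HU={G} → {G} (+0)
site 0, node MZ: M={C} ∪ Z={T} → {C,T} (+1)
site 0, node GHMUZ: GHU={G} ∪ MZ={C,T} → {C,G,T} (+1)
site 1, node HU: H={A} ∩ U={A} → {A} (+0)
site 1, node GHU: G={C} ∪ HU={A} → {A,C} (+1)
site 1, node MZ: M={G} ∩ Z={G} → {G} (+0)
site 1, node GHMUZ: GHU={A,C} ∪ MZ={G} → {A,C,G} (+1)
site 2, node HU: H={A} ∪ U={G} → {A,G} (+1)
site 2, node GHU: G={A} ∩ HU={A,G} → {A} (+0)
site 2, node MZ: M={G} ∪ Z={T} → {G,T} (+1)
site 2, node GHMUZ: GHU={A} ∪ MZ={G,T} → {A,G,T} (+1)
site 3, node HU: H={C} ∪ U={T} → {C,T} (+1)
site 3, node GHU: G={C} ∩ HU={C,T} → {C} (+0)
site 3, node MZ: M={T} ∪ Z={G} → {G,T} (+1)
site 3, node GHMUZ: GHU={C} ∪ MZ={G,T} → {C,G,T} (+1)
site 4, node HU: H={C} ∪ U={G} → {C,G} (+1)
site 4, node GHU: G={C} ∩ HU={C,G} → {C} (+0)
site 4, node MZ: M={T} ∪ Z={C} → {C,T} (+1)
site 4, node GHMUZ: GHU={C} ∩ MZ={C,T} → {C} (+0)
per-site changes: [2, 2, 3, 3, 2]; total = 12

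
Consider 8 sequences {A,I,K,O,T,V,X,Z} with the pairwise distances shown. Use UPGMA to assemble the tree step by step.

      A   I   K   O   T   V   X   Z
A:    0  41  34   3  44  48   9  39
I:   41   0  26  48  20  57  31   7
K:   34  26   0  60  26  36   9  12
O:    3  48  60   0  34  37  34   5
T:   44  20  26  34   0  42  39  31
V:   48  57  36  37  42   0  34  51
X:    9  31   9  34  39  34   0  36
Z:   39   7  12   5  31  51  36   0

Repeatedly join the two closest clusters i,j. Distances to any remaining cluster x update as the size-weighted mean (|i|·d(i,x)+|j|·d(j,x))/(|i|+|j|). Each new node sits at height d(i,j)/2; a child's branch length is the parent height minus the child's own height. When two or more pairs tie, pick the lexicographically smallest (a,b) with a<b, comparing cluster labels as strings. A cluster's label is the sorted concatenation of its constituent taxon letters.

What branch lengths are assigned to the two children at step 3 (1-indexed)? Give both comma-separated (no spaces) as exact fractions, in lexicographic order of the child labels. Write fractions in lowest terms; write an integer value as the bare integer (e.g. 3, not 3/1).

step 1: merge (A,O) at d=3; branch lengths A→3/2, O→3/2; new cluster AO
  updated: d(AO,I)=89/2, d(AO,K)=47, d(AO,T)=39, d(AO,V)=85/2, d(AO,X)=43/2, d(AO,Z)=22
step 2: merge (I,Z) at d=7; branch lengths I→7/2, Z→7/2; new cluster IZ
  updated: d(AO,IZ)=133/4, d(IZ,K)=19, d(IZ,T)=51/2, d(IZ,V)=54, d(IZ,X)=67/2
step 3: merge (K,X) at d=9; branch lengths K→9/2, X→9/2; new cluster KX
  updated: d(AO,KX)=137/4, d(IZ,KX)=105/4, d(KX,T)=65/2, d(KX,V)=35
step 4: merge (IZ,T) at d=51/2; branch lengths IZ→37/4, T→51/4; new cluster ITZ
  updated: d(AO,ITZ)=211/6, d(ITZ,KX)=85/3, d(ITZ,V)=50
step 5: merge (ITZ,KX) at d=85/3; branch lengths ITZ→17/12, KX→29/3; new cluster IKTXZ
  updated: d(AO,IKTXZ)=174/5, d(IKTXZ,V)=44
step 6: merge (AO,IKTXZ) at d=174/5; branch lengths AO→159/10, IKTXZ→97/30; new cluster AIKOTXZ
  updated: d(AIKOTXZ,V)=305/7
step 7: merge (AIKOTXZ,V) at d=305/7; branch lengths AIKOTXZ→307/70, V→305/14; new cluster AIKOTVXZ
final tree: (((A:3/2,O:3/2):159/10,(((I:7/2,Z:7/2):37/4,T:51/4):17/12,(K:9/2,X:9/2):29/3):97/30):307/70,V:305/14)
total length: 40903/420

9/2,9/2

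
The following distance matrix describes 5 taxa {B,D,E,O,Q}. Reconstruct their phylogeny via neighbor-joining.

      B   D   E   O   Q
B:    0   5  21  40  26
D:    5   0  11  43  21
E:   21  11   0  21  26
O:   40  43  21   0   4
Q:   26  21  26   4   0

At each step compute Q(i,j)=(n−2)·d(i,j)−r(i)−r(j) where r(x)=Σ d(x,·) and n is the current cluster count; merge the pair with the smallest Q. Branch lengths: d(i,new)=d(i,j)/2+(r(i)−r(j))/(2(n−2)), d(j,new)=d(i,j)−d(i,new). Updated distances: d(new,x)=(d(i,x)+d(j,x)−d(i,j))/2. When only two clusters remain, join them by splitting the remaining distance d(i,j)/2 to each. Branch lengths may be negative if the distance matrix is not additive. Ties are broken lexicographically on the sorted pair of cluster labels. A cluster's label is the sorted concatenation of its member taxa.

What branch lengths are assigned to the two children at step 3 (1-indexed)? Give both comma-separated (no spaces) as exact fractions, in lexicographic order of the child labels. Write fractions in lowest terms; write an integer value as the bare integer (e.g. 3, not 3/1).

step 1: merge (O,Q) at d=4, Q=-173; branch lengths O→43/6, Q→-19/6; new cluster OQ
  updated: d(B,OQ)=31, d(D,OQ)=30, d(E,OQ)=43/2
step 2: merge (B,D) at d=5, Q=-93; branch lengths B→21/4, D→-1/4; new cluster BD
  updated: d(BD,E)=27/2, d(BD,OQ)=28
step 3: merge (BD,E) at d=27/2, Q=-63; branch lengths BD→10, E→7/2; new cluster BDE
  updated: d(BDE,OQ)=18
step 4: merge (BDE,OQ) at d=18; branch lengths BDE→9, OQ→9; new cluster BDEOQ
final tree: (((B:21/4,D:-1/4):10,E:7/2):9,(O:43/6,Q:-19/6):9)
total length: 81/2

10,7/2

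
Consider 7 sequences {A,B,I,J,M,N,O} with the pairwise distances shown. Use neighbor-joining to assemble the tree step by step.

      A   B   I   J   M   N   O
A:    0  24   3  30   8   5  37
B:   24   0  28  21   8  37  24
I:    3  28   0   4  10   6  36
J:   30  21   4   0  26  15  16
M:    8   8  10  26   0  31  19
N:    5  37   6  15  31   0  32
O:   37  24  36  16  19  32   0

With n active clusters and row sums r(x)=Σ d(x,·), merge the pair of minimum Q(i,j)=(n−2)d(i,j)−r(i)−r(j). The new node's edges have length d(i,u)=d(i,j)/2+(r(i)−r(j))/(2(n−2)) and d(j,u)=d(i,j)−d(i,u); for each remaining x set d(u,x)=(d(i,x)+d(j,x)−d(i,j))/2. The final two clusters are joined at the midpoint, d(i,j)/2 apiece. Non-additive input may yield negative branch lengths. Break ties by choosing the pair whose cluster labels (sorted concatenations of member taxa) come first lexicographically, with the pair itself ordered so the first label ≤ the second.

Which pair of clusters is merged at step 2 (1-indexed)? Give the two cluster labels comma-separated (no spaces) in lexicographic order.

step 1: merge (A,N) at d=5, Q=-208; branch lengths A→3/5, N→22/5; new cluster AN
  updated: d(AN,B)=28, d(AN,I)=2, d(AN,J)=20, d(AN,M)=17, d(AN,O)=32
step 2: merge (AN,I) at d=2, Q=-171; branch lengths AN→27/8, I→-11/8; new cluster AIN
  updated: d(AIN,B)=27, d(AIN,J)=11, d(AIN,M)=25/2, d(AIN,O)=33
step 3: merge (AIN,J) at d=11, Q=-249/2; branch lengths AIN→85/12, J→47/12; new cluster AIJN
  updated: d(AIJN,B)=37/2, d(AIJN,M)=55/4, d(AIJN,O)=19
step 4: merge (AIJN,O) at d=19, Q=-301/4; branch lengths AIJN→109/16, O→195/16; new cluster AIJNO
  updated: d(AIJNO,B)=47/4, d(AIJNO,M)=55/8
step 5: merge (AIJNO,B) at d=47/4, Q=-213/8; branch lengths AIJNO→85/16, B→103/16; new cluster ABIJNO
  updated: d(ABIJNO,M)=25/16
step 6: merge (ABIJNO,M) at d=25/16; branch lengths ABIJNO→25/32, M→25/32; new cluster ABIJMNO
final tree: ((((((A:3/5,N:22/5):27/8,I:-11/8):85/12,J:47/12):109/16,O:195/16):85/16,B:103/16):25/32,M:25/32)
total length: 805/16

AN,I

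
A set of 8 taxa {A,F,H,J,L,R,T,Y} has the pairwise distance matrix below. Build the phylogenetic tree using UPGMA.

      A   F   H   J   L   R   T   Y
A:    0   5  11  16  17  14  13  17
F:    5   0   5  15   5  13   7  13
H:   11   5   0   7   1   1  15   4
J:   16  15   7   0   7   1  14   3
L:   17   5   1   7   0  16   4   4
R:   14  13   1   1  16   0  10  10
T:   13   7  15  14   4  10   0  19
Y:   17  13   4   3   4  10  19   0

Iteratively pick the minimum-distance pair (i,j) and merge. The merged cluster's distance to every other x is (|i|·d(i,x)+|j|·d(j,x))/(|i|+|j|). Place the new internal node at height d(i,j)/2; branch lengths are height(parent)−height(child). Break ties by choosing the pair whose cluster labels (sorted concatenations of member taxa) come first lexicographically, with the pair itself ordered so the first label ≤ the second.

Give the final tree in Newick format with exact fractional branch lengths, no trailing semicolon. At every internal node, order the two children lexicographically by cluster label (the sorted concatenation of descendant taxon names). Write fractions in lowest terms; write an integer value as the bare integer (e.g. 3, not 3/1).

iteration 1: select H,L (d=1); attach at lengths (1/2, 1/2); label the merged cluster HL
  updated: d(A,HL)=14, d(F,HL)=5, d(HL,J)=7, d(HL,R)=17/2, d(HL,T)=19/2, d(HL,Y)=4
iteration 2: select J,R (d=1); attach at lengths (1/2, 1/2); label the merged cluster JR
  updated: d(A,JR)=15, d(F,JR)=14, d(HL,JR)=31/4, d(JR,T)=12, d(JR,Y)=13/2
iteration 3: select HL,Y (d=4); attach at lengths (3/2, 2); label the merged cluster HLY
  updated: d(A,HLY)=15, d(F,HLY)=23/3, d(HLY,JR)=22/3, d(HLY,T)=38/3
iteration 4: select A,F (d=5); attach at lengths (5/2, 5/2); label the merged cluster AF
  updated: d(AF,HLY)=34/3, d(AF,JR)=29/2, d(AF,T)=10
iteration 5: select HLY,JR (d=22/3); attach at lengths (5/3, 19/6); label the merged cluster HJLRY
  updated: d(AF,HJLRY)=63/5, d(HJLRY,T)=62/5
iteration 6: select AF,T (d=10); attach at lengths (5/2, 5); label the merged cluster AFT
  updated: d(AFT,HJLRY)=188/15
iteration 7: select AFT,HJLRY (d=188/15); attach at lengths (19/15, 13/5); label the merged cluster AFHJLRTY
final tree: (((A:5/2,F:5/2):5/2,T:5):19/15,(((H:1/2,L:1/2):3/2,Y:2):5/3,(J:1/2,R:1/2):19/6):13/5)
total length: 267/10

(((A:5/2,F:5/2):5/2,T:5):19/15,(((H:1/2,L:1/2):3/2,Y:2):5/3,(J:1/2,R:1/2):19/6):13/5)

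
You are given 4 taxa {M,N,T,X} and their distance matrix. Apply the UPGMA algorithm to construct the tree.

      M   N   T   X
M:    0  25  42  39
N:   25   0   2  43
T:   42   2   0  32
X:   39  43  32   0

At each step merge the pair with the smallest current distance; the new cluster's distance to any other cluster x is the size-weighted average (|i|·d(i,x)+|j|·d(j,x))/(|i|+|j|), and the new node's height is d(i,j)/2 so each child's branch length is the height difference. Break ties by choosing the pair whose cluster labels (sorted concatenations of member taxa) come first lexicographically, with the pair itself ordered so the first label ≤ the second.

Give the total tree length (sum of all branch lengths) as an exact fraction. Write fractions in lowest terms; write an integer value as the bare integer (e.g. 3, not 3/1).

step 1: merge (N,T) at d=2; branch lengths N→1, T→1; new cluster NT
  updated: d(M,NT)=67/2, d(NT,X)=75/2
step 2: merge (M,NT) at d=67/2; branch lengths M→67/4, NT→63/4; new cluster MNT
  updated: d(MNT,X)=38
step 3: merge (MNT,X) at d=38; branch lengths MNT→9/4, X→19; new cluster MNTX
final tree: ((M:67/4,(N:1,T:1):63/4):9/4,X:19)
total length: 223/4

223/4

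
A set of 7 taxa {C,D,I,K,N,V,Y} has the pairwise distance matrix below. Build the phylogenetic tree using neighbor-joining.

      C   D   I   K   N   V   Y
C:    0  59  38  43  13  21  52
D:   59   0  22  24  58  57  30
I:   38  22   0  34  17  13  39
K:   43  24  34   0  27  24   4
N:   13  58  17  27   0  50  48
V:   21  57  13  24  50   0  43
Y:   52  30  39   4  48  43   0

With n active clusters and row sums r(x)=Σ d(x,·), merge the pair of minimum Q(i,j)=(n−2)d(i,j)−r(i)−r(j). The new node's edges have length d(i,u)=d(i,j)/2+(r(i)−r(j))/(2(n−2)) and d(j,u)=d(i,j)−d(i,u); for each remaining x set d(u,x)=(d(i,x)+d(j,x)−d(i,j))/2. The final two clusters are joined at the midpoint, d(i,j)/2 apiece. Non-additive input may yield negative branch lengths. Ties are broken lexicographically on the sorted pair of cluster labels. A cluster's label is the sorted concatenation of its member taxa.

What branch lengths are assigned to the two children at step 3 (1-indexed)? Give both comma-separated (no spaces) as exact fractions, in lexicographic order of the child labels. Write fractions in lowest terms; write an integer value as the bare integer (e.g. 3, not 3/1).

53/3,22/3

step 1: merge (C,N) at d=13, Q=-374; branch lengths C→39/5, N→26/5; new cluster CN
  updated: d(CN,D)=52, d(CN,I)=21, d(CN,K)=57/2, d(CN,V)=29, d(CN,Y)=87/2
step 2: merge (K,Y) at d=4, Q=-258; branch lengths K→-29/8, Y→61/8; new cluster KY
  updated: d(CN,KY)=34, d(D,KY)=25, d(I,KY)=69/2, d(KY,V)=63/2
step 3: merge (D,KY) at d=25, Q=-206; branch lengths D→53/3, KY→22/3; new cluster DKY
  updated: d(CN,DKY)=61/2, d(DKY,I)=63/4, d(DKY,V)=127/4
step 4: merge (CN,DKY) at d=61/2, Q=-195/2; branch lengths CN→127/8, DKY→117/8; new cluster CDKNY
  updated: d(CDKNY,I)=25/8, d(CDKNY,V)=121/8
step 5: merge (CDKNY,I) at d=25/8, Q=-125/4; branch lengths CDKNY→21/8, I→1/2; new cluster CDIKNY
  updated: d(CDIKNY,V)=25/2
step 6: merge (CDIKNY,V) at d=25/2; branch lengths CDIKNY→25/4, V→25/4; new cluster CDIKNVY
final tree: ((((C:39/5,N:26/5):127/8,(D:53/3,(K:-29/8,Y:61/8):22/3):117/8):21/8,I:1/2):25/4,V:25/4)
total length: 705/8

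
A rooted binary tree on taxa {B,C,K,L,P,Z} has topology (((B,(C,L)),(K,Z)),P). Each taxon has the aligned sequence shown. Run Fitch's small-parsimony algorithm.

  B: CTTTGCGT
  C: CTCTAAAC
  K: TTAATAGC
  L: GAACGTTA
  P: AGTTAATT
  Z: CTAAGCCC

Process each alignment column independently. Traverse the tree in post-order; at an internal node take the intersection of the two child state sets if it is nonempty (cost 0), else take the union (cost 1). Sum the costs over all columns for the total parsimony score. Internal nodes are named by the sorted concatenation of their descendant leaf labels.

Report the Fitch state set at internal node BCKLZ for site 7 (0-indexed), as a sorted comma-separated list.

C

[col 0] CL: children C:{C}, L:{G} ∪→ {C,G}; cost 1
[col 0] BCL: children B:{C}, CL:{C,G} ∩→ {C}; cost 0
[col 0] KZ: children K:{T}, Z:{C} ∪→ {C,T}; cost 1
[col 0] BCKLZ: children BCL:{C}, KZ:{C,T} ∩→ {C}; cost 0
[col 0] BCKLPZ: children BCKLZ:{C}, P:{A} ∪→ {A,C}; cost 1
[col 1] CL: children C:{T}, L:{A} ∪→ {A,T}; cost 1
[col 1] BCL: children B:{T}, CL:{A,T} ∩→ {T}; cost 0
[col 1] KZ: children K:{T}, Z:{T} ∩→ {T}; cost 0
[col 1] BCKLZ: children BCL:{T}, KZ:{T} ∩→ {T}; cost 0
[col 1] BCKLPZ: children BCKLZ:{T}, P:{G} ∪→ {G,T}; cost 1
[col 2] CL: children C:{C}, L:{A} ∪→ {A,C}; cost 1
[col 2] BCL: children B:{T}, CL:{A,C} ∪→ {A,C,T}; cost 1
[col 2] KZ: children K:{A}, Z:{A} ∩→ {A}; cost 0
[col 2] BCKLZ: children BCL:{A,C,T}, KZ:{A} ∩→ {A}; cost 0
[col 2] BCKLPZ: children BCKLZ:{A}, P:{T} ∪→ {A,T}; cost 1
[col 3] CL: children C:{T}, L:{C} ∪→ {C,T}; cost 1
[col 3] BCL: children B:{T}, CL:{C,T} ∩→ {T}; cost 0
[col 3] KZ: children K:{A}, Z:{A} ∩→ {A}; cost 0
[col 3] BCKLZ: children BCL:{T}, KZ:{A} ∪→ {A,T}; cost 1
[col 3] BCKLPZ: children BCKLZ:{A,T}, P:{T} ∩→ {T}; cost 0
[col 4] CL: children C:{A}, L:{G} ∪→ {A,G}; cost 1
[col 4] BCL: children B:{G}, CL:{A,G} ∩→ {G}; cost 0
[col 4] KZ: children K:{T}, Z:{G} ∪→ {G,T}; cost 1
[col 4] BCKLZ: children BCL:{G}, KZ:{G,T} ∩→ {G}; cost 0
[col 4] BCKLPZ: children BCKLZ:{G}, P:{A} ∪→ {A,G}; cost 1
[col 5] CL: children C:{A}, L:{T} ∪→ {A,T}; cost 1
[col 5] BCL: children B:{C}, CL:{A,T} ∪→ {A,C,T}; cost 1
[col 5] KZ: children K:{A}, Z:{C} ∪→ {A,C}; cost 1
[col 5] BCKLZ: children BCL:{A,C,T}, KZ:{A,C} ∩→ {A,C}; cost 0
[col 5] BCKLPZ: children BCKLZ:{A,C}, P:{A} ∩→ {A}; cost 0
[col 6] CL: children C:{A}, L:{T} ∪→ {A,T}; cost 1
[col 6] BCL: children B:{G}, CL:{A,T} ∪→ {A,G,T}; cost 1
[col 6] KZ: children K:{G}, Z:{C} ∪→ {C,G}; cost 1
[col 6] BCKLZ: children BCL:{A,G,T}, KZ:{C,G} ∩→ {G}; cost 0
[col 6] BCKLPZ: children BCKLZ:{G}, P:{T} ∪→ {G,T}; cost 1
[col 7] CL: children C:{C}, L:{A} ∪→ {A,C}; cost 1
[col 7] BCL: children B:{T}, CL:{A,C} ∪→ {A,C,T}; cost 1
[col 7] KZ: children K:{C}, Z:{C} ∩→ {C}; cost 0
[col 7] BCKLZ: children BCL:{A,C,T}, KZ:{C} ∩→ {C}; cost 0
[col 7] BCKLPZ: children BCKLZ:{C}, P:{T} ∪→ {C,T}; cost 1
per-site changes: [3, 2, 3, 2, 3, 3, 4, 3]; total = 23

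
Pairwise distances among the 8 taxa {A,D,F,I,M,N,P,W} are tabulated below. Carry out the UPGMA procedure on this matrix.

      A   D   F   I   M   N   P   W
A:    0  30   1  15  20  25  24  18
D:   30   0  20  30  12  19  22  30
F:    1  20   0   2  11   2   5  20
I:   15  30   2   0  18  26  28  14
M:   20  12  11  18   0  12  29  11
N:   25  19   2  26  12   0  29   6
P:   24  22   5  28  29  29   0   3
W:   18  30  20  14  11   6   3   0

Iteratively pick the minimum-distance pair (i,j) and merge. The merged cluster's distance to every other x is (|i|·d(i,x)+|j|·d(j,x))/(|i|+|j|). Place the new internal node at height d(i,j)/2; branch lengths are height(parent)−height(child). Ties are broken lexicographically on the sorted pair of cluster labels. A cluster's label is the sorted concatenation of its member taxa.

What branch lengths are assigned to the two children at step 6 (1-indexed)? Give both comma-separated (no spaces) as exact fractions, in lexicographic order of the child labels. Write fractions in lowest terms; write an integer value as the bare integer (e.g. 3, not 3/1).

29/6,91/12

1. join A+F (d=1) ⇒ AF; edges |A|=1/2, |F|=1/2
  updated: d(AF,D)=25, d(AF,I)=17/2, d(AF,M)=31/2, d(AF,N)=27/2, d(AF,P)=29/2, d(AF,W)=19
2. join P+W (d=3) ⇒ PW; edges |P|=3/2, |W|=3/2
  updated: d(AF,PW)=67/4, d(D,PW)=26, d(I,PW)=21, d(M,PW)=20, d(N,PW)=35/2
3. join AF+I (d=17/2) ⇒ AFI; edges |AF|=15/4, |I|=17/4
  updated: d(AFI,D)=80/3, d(AFI,M)=49/3, d(AFI,N)=53/3, d(AFI,PW)=109/6
4. join D+M (d=12) ⇒ DM; edges |D|=6, |M|=6
  updated: d(AFI,DM)=43/2, d(DM,N)=31/2, d(DM,PW)=23
5. join DM+N (d=31/2) ⇒ DMN; edges |DM|=7/4, |N|=31/4
  updated: d(AFI,DMN)=182/9, d(DMN,PW)=127/6
6. join AFI+PW (d=109/6) ⇒ AFIPW; edges |AFI|=29/6, |PW|=91/12
  updated: d(AFIPW,DMN)=103/5
7. join AFIPW+DMN (d=103/5) ⇒ ADFIMNPW; edges |AFIPW|=73/60, |DMN|=51/20
final tree: ((((A:1/2,F:1/2):15/4,I:17/4):29/6,(P:3/2,W:3/2):91/12):73/60,((D:6,M:6):7/4,N:31/4):51/20)
total length: 2981/60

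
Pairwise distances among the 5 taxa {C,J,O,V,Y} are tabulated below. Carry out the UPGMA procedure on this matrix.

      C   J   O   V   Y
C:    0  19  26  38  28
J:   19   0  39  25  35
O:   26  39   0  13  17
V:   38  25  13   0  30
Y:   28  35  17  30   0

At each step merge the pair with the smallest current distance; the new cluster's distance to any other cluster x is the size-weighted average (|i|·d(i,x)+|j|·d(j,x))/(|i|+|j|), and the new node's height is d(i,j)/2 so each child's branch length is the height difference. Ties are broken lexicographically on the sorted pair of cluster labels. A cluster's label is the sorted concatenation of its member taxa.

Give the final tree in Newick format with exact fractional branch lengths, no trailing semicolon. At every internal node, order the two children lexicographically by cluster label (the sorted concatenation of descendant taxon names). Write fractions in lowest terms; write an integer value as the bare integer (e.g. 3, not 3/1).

iteration 1: select O,V (d=13); attach at lengths (13/2, 13/2); label the merged cluster OV
  updated: d(C,OV)=32, d(J,OV)=32, d(OV,Y)=47/2
iteration 2: select C,J (d=19); attach at lengths (19/2, 19/2); label the merged cluster CJ
  updated: d(CJ,OV)=32, d(CJ,Y)=63/2
iteration 3: select OV,Y (d=47/2); attach at lengths (21/4, 47/4); label the merged cluster OVY
  updated: d(CJ,OVY)=191/6
iteration 4: select CJ,OVY (d=191/6); attach at lengths (77/12, 25/6); label the merged cluster CJOVY
final tree: ((C:19/2,J:19/2):77/12,((O:13/2,V:13/2):21/4,Y:47/4):25/6)
total length: 715/12

((C:19/2,J:19/2):77/12,((O:13/2,V:13/2):21/4,Y:47/4):25/6)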